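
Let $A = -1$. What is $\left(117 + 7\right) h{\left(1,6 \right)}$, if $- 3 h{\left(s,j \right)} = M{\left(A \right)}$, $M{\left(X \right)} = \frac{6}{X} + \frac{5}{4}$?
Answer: $\frac{589}{3} \approx 196.33$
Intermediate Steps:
$M{\left(X \right)} = \frac{5}{4} + \frac{6}{X}$ ($M{\left(X \right)} = \frac{6}{X} + 5 \cdot \frac{1}{4} = \frac{6}{X} + \frac{5}{4} = \frac{5}{4} + \frac{6}{X}$)
$h{\left(s,j \right)} = \frac{19}{12}$ ($h{\left(s,j \right)} = - \frac{\frac{5}{4} + \frac{6}{-1}}{3} = - \frac{\frac{5}{4} + 6 \left(-1\right)}{3} = - \frac{\frac{5}{4} - 6}{3} = \left(- \frac{1}{3}\right) \left(- \frac{19}{4}\right) = \frac{19}{12}$)
$\left(117 + 7\right) h{\left(1,6 \right)} = \left(117 + 7\right) \frac{19}{12} = 124 \cdot \frac{19}{12} = \frac{589}{3}$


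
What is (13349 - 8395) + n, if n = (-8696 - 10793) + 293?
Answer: -14242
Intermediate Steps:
n = -19196 (n = -19489 + 293 = -19196)
(13349 - 8395) + n = (13349 - 8395) - 19196 = 4954 - 19196 = -14242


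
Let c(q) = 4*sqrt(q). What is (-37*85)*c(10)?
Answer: -12580*sqrt(10) ≈ -39781.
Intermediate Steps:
(-37*85)*c(10) = (-37*85)*(4*sqrt(10)) = -12580*sqrt(10)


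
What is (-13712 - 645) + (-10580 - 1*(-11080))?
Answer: -13857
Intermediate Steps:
(-13712 - 645) + (-10580 - 1*(-11080)) = -14357 + (-10580 + 11080) = -14357 + 500 = -13857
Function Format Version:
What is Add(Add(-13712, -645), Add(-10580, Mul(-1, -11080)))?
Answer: -13857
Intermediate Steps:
Add(Add(-13712, -645), Add(-10580, Mul(-1, -11080))) = Add(-14357, Add(-10580, 11080)) = Add(-14357, 500) = -13857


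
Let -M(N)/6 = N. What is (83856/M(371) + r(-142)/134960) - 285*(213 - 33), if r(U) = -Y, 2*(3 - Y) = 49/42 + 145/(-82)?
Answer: -22583550389479/439902120 ≈ -51338.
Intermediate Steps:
M(N) = -6*N
Y = 406/123 (Y = 3 - (49/42 + 145/(-82))/2 = 3 - (49*(1/42) + 145*(-1/82))/2 = 3 - (7/6 - 145/82)/2 = 3 - ½*(-74/123) = 3 + 37/123 = 406/123 ≈ 3.3008)
r(U) = -406/123 (r(U) = -1*406/123 = -406/123)
(83856/M(371) + r(-142)/134960) - 285*(213 - 33) = (83856/((-6*371)) - 406/123/134960) - 285*(213 - 33) = (83856/(-2226) - 406/123*1/134960) - 285*180 = (83856*(-1/2226) - 29/1185720) - 1*51300 = (-13976/371 - 29/1185720) - 51300 = -16571633479/439902120 - 51300 = -22583550389479/439902120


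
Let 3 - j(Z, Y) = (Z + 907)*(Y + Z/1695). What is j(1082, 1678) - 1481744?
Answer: -2723612261/565 ≈ -4.8206e+6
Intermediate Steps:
j(Z, Y) = 3 - (907 + Z)*(Y + Z/1695) (j(Z, Y) = 3 - (Z + 907)*(Y + Z/1695) = 3 - (907 + Z)*(Y + Z*(1/1695)) = 3 - (907 + Z)*(Y + Z/1695))
j(1082, 1678) - 1481744 = (3 - 907*1678 - 907/1695*1082 - 1/1695*1082**2 - 1*1678*1082) - 1481744 = (3 - 1521946 - 981374/1695 - 1/1695*1170724 - 1815596) - 1481744 = (3 - 1521946 - 981374/1695 - 1170724/1695 - 1815596) - 1481744 = -1886426901/565 - 1481744 = -2723612261/565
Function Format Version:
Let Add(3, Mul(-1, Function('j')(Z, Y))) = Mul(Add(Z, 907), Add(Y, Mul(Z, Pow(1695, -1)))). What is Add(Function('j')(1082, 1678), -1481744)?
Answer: Rational(-2723612261, 565) ≈ -4.8206e+6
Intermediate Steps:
Function('j')(Z, Y) = Add(3, Mul(-1, Add(907, Z), Add(Y, Mul(Rational(1, 1695), Z)))) (Function('j')(Z, Y) = Add(3, Mul(-1, Mul(Add(Z, 907), Add(Y, Mul(Z, Pow(1695, -1)))))) = Add(3, Mul(-1, Mul(Add(907, Z), Add(Y, Mul(Z, Rational(1, 1695)))))) = Add(3, Mul(-1, Mul(Add(907, Z), Add(Y, Mul(Rational(1, 1695), Z))))) = Add(3, Mul(-1, Add(907, Z), Add(Y, Mul(Rational(1, 1695), Z)))))
Add(Function('j')(1082, 1678), -1481744) = Add(Add(3, Mul(-907, 1678), Mul(Rational(-907, 1695), 1082), Mul(Rational(-1, 1695), Pow(1082, 2)), Mul(-1, 1678, 1082)), -1481744) = Add(Add(3, -1521946, Rational(-981374, 1695), Mul(Rational(-1, 1695), 1170724), -1815596), -1481744) = Add(Add(3, -1521946, Rational(-981374, 1695), Rational(-1170724, 1695), -1815596), -1481744) = Add(Rational(-1886426901, 565), -1481744) = Rational(-2723612261, 565)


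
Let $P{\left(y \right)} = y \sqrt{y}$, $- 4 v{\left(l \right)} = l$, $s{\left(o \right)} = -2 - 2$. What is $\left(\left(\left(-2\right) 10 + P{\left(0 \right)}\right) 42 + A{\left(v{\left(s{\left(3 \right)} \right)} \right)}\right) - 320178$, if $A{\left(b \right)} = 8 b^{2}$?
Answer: $-321010$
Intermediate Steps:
$s{\left(o \right)} = -4$ ($s{\left(o \right)} = -2 - 2 = -4$)
$v{\left(l \right)} = - \frac{l}{4}$
$P{\left(y \right)} = y^{\frac{3}{2}}$
$\left(\left(\left(-2\right) 10 + P{\left(0 \right)}\right) 42 + A{\left(v{\left(s{\left(3 \right)} \right)} \right)}\right) - 320178 = \left(\left(\left(-2\right) 10 + 0^{\frac{3}{2}}\right) 42 + 8 \left(\left(- \frac{1}{4}\right) \left(-4\right)\right)^{2}\right) - 320178 = \left(\left(-20 + 0\right) 42 + 8 \cdot 1^{2}\right) - 320178 = \left(\left(-20\right) 42 + 8 \cdot 1\right) - 320178 = \left(-840 + 8\right) - 320178 = -832 - 320178 = -321010$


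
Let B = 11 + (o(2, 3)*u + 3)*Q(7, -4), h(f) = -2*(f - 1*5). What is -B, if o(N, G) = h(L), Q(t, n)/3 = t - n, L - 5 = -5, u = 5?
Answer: -1760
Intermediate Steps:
L = 0 (L = 5 - 5 = 0)
h(f) = 10 - 2*f (h(f) = -2*(f - 5) = -2*(-5 + f) = 10 - 2*f)
Q(t, n) = -3*n + 3*t (Q(t, n) = 3*(t - n) = -3*n + 3*t)
o(N, G) = 10 (o(N, G) = 10 - 2*0 = 10 + 0 = 10)
B = 1760 (B = 11 + (10*5 + 3)*(-3*(-4) + 3*7) = 11 + (50 + 3)*(12 + 21) = 11 + 53*33 = 11 + 1749 = 1760)
-B = -1*1760 = -1760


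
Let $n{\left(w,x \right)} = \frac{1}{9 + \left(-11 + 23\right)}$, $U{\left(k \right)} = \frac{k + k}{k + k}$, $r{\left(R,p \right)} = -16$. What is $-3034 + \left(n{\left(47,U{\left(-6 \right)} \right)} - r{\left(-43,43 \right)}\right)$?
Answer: $- \frac{63377}{21} \approx -3018.0$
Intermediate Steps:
$U{\left(k \right)} = 1$ ($U{\left(k \right)} = \frac{2 k}{2 k} = 2 k \frac{1}{2 k} = 1$)
$n{\left(w,x \right)} = \frac{1}{21}$ ($n{\left(w,x \right)} = \frac{1}{9 + 12} = \frac{1}{21}$)
$-3034 + \left(n{\left(47,U{\left(-6 \right)} \right)} - r{\left(-43,43 \right)}\right) = -3034 + \left(\frac{1}{21} - -16\right) = -3034 + \left(\frac{1}{21} + 16\right) = -3034 + \frac{337}{21} = - \frac{63377}{21}$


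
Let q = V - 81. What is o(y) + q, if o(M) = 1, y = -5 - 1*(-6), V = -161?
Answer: -241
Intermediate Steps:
y = 1 (y = -5 + 6 = 1)
q = -242 (q = -161 - 81 = -242)
o(y) + q = 1 - 242 = -241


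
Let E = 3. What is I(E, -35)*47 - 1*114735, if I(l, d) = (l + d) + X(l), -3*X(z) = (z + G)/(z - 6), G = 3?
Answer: -348623/3 ≈ -1.1621e+5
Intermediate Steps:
X(z) = -(3 + z)/(3*(-6 + z)) (X(z) = -(z + 3)/(3*(z - 6)) = -(3 + z)/(3*(-6 + z)))
I(l, d) = d + l + (-3 - l)/(3*(-6 + l)) (I(l, d) = (l + d) + (-3 - l)/(3*(-6 + l)) = (d + l) + (-3 - l)/(3*(-6 + l)) = d + l + (-3 - l)/(3*(-6 + l)))
I(E, -35)*47 - 1*114735 = ((-1 - 1/3*3 + (-6 + 3)*(-35 + 3))/(-6 + 3))*47 - 1*114735 = ((-1 - 1 - 3*(-32))/(-3))*47 - 114735 = -(-1 - 1 + 96)/3*47 - 114735 = -1/3*94*47 - 114735 = -94/3*47 - 114735 = -4418/3 - 114735 = -348623/3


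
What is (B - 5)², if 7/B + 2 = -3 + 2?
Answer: 484/9 ≈ 53.778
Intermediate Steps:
B = -7/3 (B = 7/(-2 + (-3 + 2)) = 7/(-2 - 1) = 7/(-3) = 7*(-⅓) = -7/3 ≈ -2.3333)
(B - 5)² = (-7/3 - 5)² = (-22/3)² = 484/9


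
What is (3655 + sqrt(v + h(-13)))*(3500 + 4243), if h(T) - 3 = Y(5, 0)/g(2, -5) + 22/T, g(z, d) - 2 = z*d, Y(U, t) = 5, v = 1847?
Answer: 28300665 + 23229*sqrt(555126)/52 ≈ 2.8634e+7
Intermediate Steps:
g(z, d) = 2 + d*z (g(z, d) = 2 + z*d = 2 + d*z)
h(T) = 19/8 + 22/T (h(T) = 3 + (5/(2 - 5*2) + 22/T) = 3 + (5/(2 - 10) + 22/T) = 3 + (5/(-8) + 22/T) = 3 + (5*(-1/8) + 22/T) = 3 + (-5/8 + 22/T) = 19/8 + 22/T)
(3655 + sqrt(v + h(-13)))*(3500 + 4243) = (3655 + sqrt(1847 + (19/8 + 22/(-13))))*(3500 + 4243) = (3655 + sqrt(1847 + (19/8 + 22*(-1/13))))*7743 = (3655 + sqrt(1847 + (19/8 - 22/13)))*7743 = (3655 + sqrt(1847 + 71/104))*7743 = (3655 + sqrt(192159/104))*7743 = (3655 + 3*sqrt(555126)/52)*7743 = 28300665 + 23229*sqrt(555126)/52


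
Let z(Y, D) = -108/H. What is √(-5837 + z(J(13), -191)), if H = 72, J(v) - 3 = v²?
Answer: I*√23354/2 ≈ 76.41*I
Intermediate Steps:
J(v) = 3 + v²
z(Y, D) = -3/2 (z(Y, D) = -108/72 = -108*1/72 = -3/2)
√(-5837 + z(J(13), -191)) = √(-5837 - 3/2) = √(-11677/2) = I*√23354/2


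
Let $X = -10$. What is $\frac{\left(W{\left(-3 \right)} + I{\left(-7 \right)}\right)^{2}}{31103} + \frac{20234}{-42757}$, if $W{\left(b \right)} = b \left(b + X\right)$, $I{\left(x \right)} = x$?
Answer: $- \frac{585554934}{1329870971} \approx -0.44031$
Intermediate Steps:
$W{\left(b \right)} = b \left(-10 + b\right)$ ($W{\left(b \right)} = b \left(b - 10\right) = b \left(-10 + b\right)$)
$\frac{\left(W{\left(-3 \right)} + I{\left(-7 \right)}\right)^{2}}{31103} + \frac{20234}{-42757} = \frac{\left(- 3 \left(-10 - 3\right) - 7\right)^{2}}{31103} + \frac{20234}{-42757} = \left(\left(-3\right) \left(-13\right) - 7\right)^{2} \cdot \frac{1}{31103} + 20234 \left(- \frac{1}{42757}\right) = \left(39 - 7\right)^{2} \cdot \frac{1}{31103} - \frac{20234}{42757} = 32^{2} \cdot \frac{1}{31103} - \frac{20234}{42757} = 1024 \cdot \frac{1}{31103} - \frac{20234}{42757} = \frac{1024}{31103} - \frac{20234}{42757} = - \frac{585554934}{1329870971}$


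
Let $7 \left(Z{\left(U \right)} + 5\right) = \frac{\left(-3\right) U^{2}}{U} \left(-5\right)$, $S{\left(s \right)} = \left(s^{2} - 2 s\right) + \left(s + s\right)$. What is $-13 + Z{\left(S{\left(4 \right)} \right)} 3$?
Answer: $\frac{524}{7} \approx 74.857$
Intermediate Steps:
$S{\left(s \right)} = s^{2}$ ($S{\left(s \right)} = \left(s^{2} - 2 s\right) + 2 s = s^{2}$)
$Z{\left(U \right)} = -5 + \frac{15 U}{7}$ ($Z{\left(U \right)} = -5 + \frac{\frac{\left(-3\right) U^{2}}{U} \left(-5\right)}{7} = -5 + \frac{- 3 U \left(-5\right)}{7} = -5 + \frac{15 U}{7}$)
$-13 + Z{\left(S{\left(4 \right)} \right)} 3 = -13 + \left(-5 + \frac{15 \cdot 4^{2}}{7}\right) 3 = -13 + \left(-5 + \frac{15}{7} \cdot 16\right) 3 = -13 + \left(-5 + \frac{240}{7}\right) 3 = -13 + \frac{205}{7} \cdot 3 = -13 + \frac{615}{7} = \frac{524}{7}$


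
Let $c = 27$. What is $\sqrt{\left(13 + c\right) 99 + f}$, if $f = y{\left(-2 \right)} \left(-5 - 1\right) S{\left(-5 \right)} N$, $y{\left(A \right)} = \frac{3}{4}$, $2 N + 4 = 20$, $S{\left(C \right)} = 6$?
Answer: $12 \sqrt{26} \approx 61.188$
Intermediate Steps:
$N = 8$ ($N = -2 + \frac{1}{2} \cdot 20 = -2 + 10 = 8$)
$y{\left(A \right)} = \frac{3}{4}$ ($y{\left(A \right)} = 3 \cdot \frac{1}{4} = \frac{3}{4}$)
$f = -216$ ($f = \frac{3 \left(-5 - 1\right) 6}{4} \cdot 8 = \frac{3 \left(\left(-6\right) 6\right)}{4} \cdot 8 = \frac{3}{4} \left(-36\right) 8 = \left(-27\right) 8 = -216$)
$\sqrt{\left(13 + c\right) 99 + f} = \sqrt{\left(13 + 27\right) 99 - 216} = \sqrt{40 \cdot 99 - 216} = \sqrt{3960 - 216} = \sqrt{3744} = 12 \sqrt{26}$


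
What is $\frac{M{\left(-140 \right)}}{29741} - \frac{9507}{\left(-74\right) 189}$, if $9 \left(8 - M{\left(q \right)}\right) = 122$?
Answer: $\frac{94223329}{138652542} \approx 0.67956$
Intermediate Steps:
$M{\left(q \right)} = - \frac{50}{9}$ ($M{\left(q \right)} = 8 - \frac{122}{9} = - \frac{50}{9}$)
$\frac{M{\left(-140 \right)}}{29741} - \frac{9507}{\left(-74\right) 189} = - \frac{50}{9 \cdot 29741} - \frac{9507}{\left(-74\right) 189} = \left(- \frac{50}{9}\right) \frac{1}{29741} - \frac{9507}{-13986} = - \frac{50}{267669} - - \frac{3169}{4662} = - \frac{50}{267669} + \frac{3169}{4662} = \frac{94223329}{138652542}$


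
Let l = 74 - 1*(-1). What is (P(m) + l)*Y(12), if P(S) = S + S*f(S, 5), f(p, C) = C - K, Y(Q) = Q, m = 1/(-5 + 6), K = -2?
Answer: 996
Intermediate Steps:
m = 1 (m = 1/1 = 1)
f(p, C) = 2 + C (f(p, C) = C - 1*(-2) = C + 2 = 2 + C)
l = 75 (l = 74 + 1 = 75)
P(S) = 8*S (P(S) = S + S*(2 + 5) = S + S*7 = S + 7*S = 8*S)
(P(m) + l)*Y(12) = (8*1 + 75)*12 = (8 + 75)*12 = 83*12 = 996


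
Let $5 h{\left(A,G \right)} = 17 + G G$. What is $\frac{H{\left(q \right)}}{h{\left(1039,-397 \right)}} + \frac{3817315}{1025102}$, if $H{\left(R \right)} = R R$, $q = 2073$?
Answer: $\frac{628547523805}{4488409107} \approx 140.04$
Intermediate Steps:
$h{\left(A,G \right)} = \frac{17}{5} + \frac{G^{2}}{5}$ ($h{\left(A,G \right)} = \frac{17 + G G}{5} = \frac{17 + G^{2}}{5} = \frac{17}{5} + \frac{G^{2}}{5}$)
$H{\left(R \right)} = R^{2}$
$\frac{H{\left(q \right)}}{h{\left(1039,-397 \right)}} + \frac{3817315}{1025102} = \frac{2073^{2}}{\frac{17}{5} + \frac{\left(-397\right)^{2}}{5}} + \frac{3817315}{1025102} = \frac{4297329}{\frac{17}{5} + \frac{1}{5} \cdot 157609} + 3817315 \cdot \frac{1}{1025102} = \frac{4297329}{\frac{17}{5} + \frac{157609}{5}} + \frac{3817315}{1025102} = \frac{4297329}{\frac{157626}{5}} + \frac{3817315}{1025102} = 4297329 \cdot \frac{5}{157626} + \frac{3817315}{1025102} = \frac{2387405}{17514} + \frac{3817315}{1025102} = \frac{628547523805}{4488409107}$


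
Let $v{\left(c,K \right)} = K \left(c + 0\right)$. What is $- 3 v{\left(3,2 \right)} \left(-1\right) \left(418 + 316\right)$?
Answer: $13212$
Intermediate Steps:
$v{\left(c,K \right)} = K c$
$- 3 v{\left(3,2 \right)} \left(-1\right) \left(418 + 316\right) = - 3 \cdot 2 \cdot 3 \left(-1\right) \left(418 + 316\right) = \left(-3\right) 6 \left(-1\right) 734 = \left(-18\right) \left(-1\right) 734 = 18 \cdot 734 = 13212$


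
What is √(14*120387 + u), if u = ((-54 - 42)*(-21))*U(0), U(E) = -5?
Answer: √1675338 ≈ 1294.3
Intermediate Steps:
u = -10080 (u = ((-54 - 42)*(-21))*(-5) = -96*(-21)*(-5) = 2016*(-5) = -10080)
√(14*120387 + u) = √(14*120387 - 10080) = √(1685418 - 10080) = √1675338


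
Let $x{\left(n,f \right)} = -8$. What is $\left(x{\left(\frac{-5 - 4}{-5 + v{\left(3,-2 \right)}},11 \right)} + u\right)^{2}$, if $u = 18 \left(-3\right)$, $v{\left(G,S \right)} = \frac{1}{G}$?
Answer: $3844$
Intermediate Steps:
$u = -54$
$\left(x{\left(\frac{-5 - 4}{-5 + v{\left(3,-2 \right)}},11 \right)} + u\right)^{2} = \left(-8 - 54\right)^{2} = \left(-62\right)^{2} = 3844$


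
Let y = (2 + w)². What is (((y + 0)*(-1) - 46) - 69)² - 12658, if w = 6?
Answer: 19383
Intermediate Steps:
y = 64 (y = (2 + 6)² = 8² = 64)
(((y + 0)*(-1) - 46) - 69)² - 12658 = (((64 + 0)*(-1) - 46) - 69)² - 12658 = ((64*(-1) - 46) - 69)² - 12658 = ((-64 - 46) - 69)² - 12658 = (-110 - 69)² - 12658 = (-179)² - 12658 = 32041 - 12658 = 19383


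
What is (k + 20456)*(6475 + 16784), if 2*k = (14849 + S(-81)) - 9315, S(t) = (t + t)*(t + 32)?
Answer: 632458728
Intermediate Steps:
S(t) = 2*t*(32 + t) (S(t) = (2*t)*(32 + t) = 2*t*(32 + t))
k = 6736 (k = ((14849 + 2*(-81)*(32 - 81)) - 9315)/2 = ((14849 + 2*(-81)*(-49)) - 9315)/2 = ((14849 + 7938) - 9315)/2 = (22787 - 9315)/2 = (1/2)*13472 = 6736)
(k + 20456)*(6475 + 16784) = (6736 + 20456)*(6475 + 16784) = 27192*23259 = 632458728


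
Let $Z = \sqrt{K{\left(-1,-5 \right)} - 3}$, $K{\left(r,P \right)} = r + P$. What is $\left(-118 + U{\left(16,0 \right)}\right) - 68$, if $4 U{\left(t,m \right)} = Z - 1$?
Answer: $- \frac{745}{4} + \frac{3 i}{4} \approx -186.25 + 0.75 i$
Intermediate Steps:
$K{\left(r,P \right)} = P + r$
$Z = 3 i$ ($Z = \sqrt{\left(-5 - 1\right) - 3} = \sqrt{-6 - 3} = \sqrt{-9} = 3 i \approx 3.0 i$)
$U{\left(t,m \right)} = - \frac{1}{4} + \frac{3 i}{4}$ ($U{\left(t,m \right)} = \frac{3 i - 1}{4} = \frac{-1 + 3 i}{4} = - \frac{1}{4} + \frac{3 i}{4}$)
$\left(-118 + U{\left(16,0 \right)}\right) - 68 = \left(-118 - \left(\frac{1}{4} - \frac{3 i}{4}\right)\right) - 68 = \left(- \frac{473}{4} + \frac{3 i}{4}\right) - 68 = - \frac{745}{4} + \frac{3 i}{4}$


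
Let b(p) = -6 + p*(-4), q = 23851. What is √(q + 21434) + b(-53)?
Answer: 206 + √45285 ≈ 418.80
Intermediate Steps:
b(p) = -6 - 4*p
√(q + 21434) + b(-53) = √(23851 + 21434) + (-6 - 4*(-53)) = √45285 + (-6 + 212) = √45285 + 206 = 206 + √45285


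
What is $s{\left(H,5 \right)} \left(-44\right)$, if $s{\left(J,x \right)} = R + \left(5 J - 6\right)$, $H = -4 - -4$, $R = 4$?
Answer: $88$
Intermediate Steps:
$H = 0$ ($H = -4 + 4 = 0$)
$s{\left(J,x \right)} = -2 + 5 J$ ($s{\left(J,x \right)} = 4 + \left(5 J - 6\right) = 4 + \left(-6 + 5 J\right) = -2 + 5 J$)
$s{\left(H,5 \right)} \left(-44\right) = \left(-2 + 5 \cdot 0\right) \left(-44\right) = \left(-2 + 0\right) \left(-44\right) = \left(-2\right) \left(-44\right) = 88$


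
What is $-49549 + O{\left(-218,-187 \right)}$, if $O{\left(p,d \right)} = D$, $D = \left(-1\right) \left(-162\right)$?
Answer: $-49387$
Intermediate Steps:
$D = 162$
$O{\left(p,d \right)} = 162$
$-49549 + O{\left(-218,-187 \right)} = -49549 + 162 = -49387$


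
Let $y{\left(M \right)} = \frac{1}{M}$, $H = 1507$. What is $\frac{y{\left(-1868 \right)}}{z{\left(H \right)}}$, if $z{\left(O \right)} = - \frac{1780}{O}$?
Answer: $\frac{1507}{3325040} \approx 0.00045323$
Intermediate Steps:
$\frac{y{\left(-1868 \right)}}{z{\left(H \right)}} = \frac{1}{\left(-1868\right) \left(- \frac{1780}{1507}\right)} = - \frac{1}{1868 \left(\left(-1780\right) \frac{1}{1507}\right)} = - \frac{1}{1868 \left(- \frac{1780}{1507}\right)} = \left(- \frac{1}{1868}\right) \left(- \frac{1507}{1780}\right) = \frac{1507}{3325040}$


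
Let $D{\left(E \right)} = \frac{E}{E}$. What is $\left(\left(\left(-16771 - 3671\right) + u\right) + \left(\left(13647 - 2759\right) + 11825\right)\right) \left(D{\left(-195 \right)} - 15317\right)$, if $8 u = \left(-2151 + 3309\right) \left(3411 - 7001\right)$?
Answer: $7924215054$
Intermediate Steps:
$u = - \frac{1039305}{2}$ ($u = \frac{\left(-2151 + 3309\right) \left(3411 - 7001\right)}{8} = \frac{1158 \left(-3590\right)}{8} = \frac{1}{8} \left(-4157220\right) = - \frac{1039305}{2} \approx -5.1965 \cdot 10^{5}$)
$D{\left(E \right)} = 1$
$\left(\left(\left(-16771 - 3671\right) + u\right) + \left(\left(13647 - 2759\right) + 11825\right)\right) \left(D{\left(-195 \right)} - 15317\right) = \left(\left(\left(-16771 - 3671\right) - \frac{1039305}{2}\right) + \left(\left(13647 - 2759\right) + 11825\right)\right) \left(1 - 15317\right) = \left(\left(-20442 - \frac{1039305}{2}\right) + \left(10888 + 11825\right)\right) \left(-15316\right) = \left(- \frac{1080189}{2} + 22713\right) \left(-15316\right) = \left(- \frac{1034763}{2}\right) \left(-15316\right) = 7924215054$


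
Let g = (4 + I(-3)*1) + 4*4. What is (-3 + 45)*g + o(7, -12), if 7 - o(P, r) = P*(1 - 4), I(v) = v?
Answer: 742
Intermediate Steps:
g = 17 (g = (4 - 3*1) + 4*4 = (4 - 3) + 16 = 1 + 16 = 17)
o(P, r) = 7 + 3*P (o(P, r) = 7 - P*(1 - 4) = 7 - P*(-3) = 7 - (-3)*P = 7 + 3*P)
(-3 + 45)*g + o(7, -12) = (-3 + 45)*17 + (7 + 3*7) = 42*17 + (7 + 21) = 714 + 28 = 742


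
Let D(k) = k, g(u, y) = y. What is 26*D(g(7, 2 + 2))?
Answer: 104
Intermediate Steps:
26*D(g(7, 2 + 2)) = 26*(2 + 2) = 26*4 = 104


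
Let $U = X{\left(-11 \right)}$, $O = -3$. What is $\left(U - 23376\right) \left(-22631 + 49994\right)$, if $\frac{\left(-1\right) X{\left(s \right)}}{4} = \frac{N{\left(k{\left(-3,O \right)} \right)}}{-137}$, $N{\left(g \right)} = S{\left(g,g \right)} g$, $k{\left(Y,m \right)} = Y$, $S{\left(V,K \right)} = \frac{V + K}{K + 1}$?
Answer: $- \frac{87631320924}{137} \approx -6.3964 \cdot 10^{8}$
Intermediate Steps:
$S{\left(V,K \right)} = \frac{K + V}{1 + K}$
$N{\left(g \right)} = \frac{2 g^{2}}{1 + g}$ ($N{\left(g \right)} = \frac{g + g}{1 + g} g = \frac{2 g}{1 + g} g = \frac{2 g^{2}}{1 + g}$)
$X{\left(s \right)} = - \frac{36}{137}$ ($X{\left(s \right)} = - 4 \frac{2 \left(-3\right)^{2} \frac{1}{1 - 3}}{-137} = - 4 \cdot 2 \cdot 9 \frac{1}{-2} \left(- \frac{1}{137}\right) = - 4 \cdot 2 \cdot 9 \left(- \frac{1}{2}\right) \left(- \frac{1}{137}\right) = - 4 \left(\left(-9\right) \left(- \frac{1}{137}\right)\right) = \left(-4\right) \frac{9}{137} = - \frac{36}{137}$)
$U = - \frac{36}{137} \approx -0.26277$
$\left(U - 23376\right) \left(-22631 + 49994\right) = \left(- \frac{36}{137} - 23376\right) \left(-22631 + 49994\right) = \left(- \frac{3202548}{137}\right) 27363 = - \frac{87631320924}{137}$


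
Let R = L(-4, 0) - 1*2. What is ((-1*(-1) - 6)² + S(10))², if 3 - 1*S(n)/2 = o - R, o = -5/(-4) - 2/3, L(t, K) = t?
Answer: 11449/36 ≈ 318.03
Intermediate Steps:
R = -6 (R = -4 - 1*2 = -4 - 2 = -6)
o = 7/12 (o = -5*(-¼) - 2*⅓ = 5/4 - ⅔ = 7/12 ≈ 0.58333)
S(n) = -43/6 (S(n) = 6 - 2*(7/12 - 1*(-6)) = 6 - 2*(7/12 + 6) = 6 - 2*79/12 = 6 - 79/6 = -43/6)
((-1*(-1) - 6)² + S(10))² = ((-1*(-1) - 6)² - 43/6)² = ((1 - 6)² - 43/6)² = ((-5)² - 43/6)² = (25 - 43/6)² = (107/6)² = 11449/36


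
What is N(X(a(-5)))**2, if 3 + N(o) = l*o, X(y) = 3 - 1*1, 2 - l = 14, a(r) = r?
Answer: 729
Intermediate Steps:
l = -12 (l = 2 - 1*14 = 2 - 14 = -12)
X(y) = 2 (X(y) = 3 - 1 = 2)
N(o) = -3 - 12*o
N(X(a(-5)))**2 = (-3 - 12*2)**2 = (-3 - 24)**2 = (-27)**2 = 729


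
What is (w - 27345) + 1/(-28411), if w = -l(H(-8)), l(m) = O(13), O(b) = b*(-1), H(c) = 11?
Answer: -776529453/28411 ≈ -27332.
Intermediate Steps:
O(b) = -b
l(m) = -13 (l(m) = -1*13 = -13)
w = 13 (w = -1*(-13) = 13)
(w - 27345) + 1/(-28411) = (13 - 27345) + 1/(-28411) = -27332 - 1/28411 = -776529453/28411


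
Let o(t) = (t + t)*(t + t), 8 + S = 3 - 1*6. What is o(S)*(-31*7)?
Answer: -105028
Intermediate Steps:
S = -11 (S = -8 + (3 - 1*6) = -8 + (3 - 6) = -8 - 3 = -11)
o(t) = 4*t² (o(t) = (2*t)*(2*t) = 4*t²)
o(S)*(-31*7) = (4*(-11)²)*(-31*7) = (4*121)*(-217) = 484*(-217) = -105028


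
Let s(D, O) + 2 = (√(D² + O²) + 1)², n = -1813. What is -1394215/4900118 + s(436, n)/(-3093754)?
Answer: -10675691063331/7579879831486 - √3477065/1546877 ≈ -1.4096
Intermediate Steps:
s(D, O) = -2 + (1 + √(D² + O²))² (s(D, O) = -2 + (√(D² + O²) + 1)² = -2 + (1 + √(D² + O²))²)
-1394215/4900118 + s(436, n)/(-3093754) = -1394215/4900118 + (-2 + (1 + √(436² + (-1813)²))²)/(-3093754) = -1394215*1/4900118 + (-2 + (1 + √(190096 + 3286969))²)*(-1/3093754) = -1394215/4900118 + (-2 + (1 + √3477065)²)*(-1/3093754) = -1394215/4900118 + (1/1546877 - (1 + √3477065)²/3093754) = -2156674216437/7579879831486 - (1 + √3477065)²/3093754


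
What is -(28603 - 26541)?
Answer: -2062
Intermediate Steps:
-(28603 - 26541) = -1*2062 = -2062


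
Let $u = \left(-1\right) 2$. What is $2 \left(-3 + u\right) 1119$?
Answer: $-11190$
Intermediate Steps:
$u = -2$
$2 \left(-3 + u\right) 1119 = 2 \left(-3 - 2\right) 1119 = 2 \left(-5\right) 1119 = \left(-10\right) 1119 = -11190$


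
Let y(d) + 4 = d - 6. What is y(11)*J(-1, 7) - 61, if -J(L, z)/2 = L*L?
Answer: -63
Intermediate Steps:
J(L, z) = -2*L**2 (J(L, z) = -2*L*L = -2*L**2)
y(d) = -10 + d (y(d) = -4 + (d - 6) = -4 + (-6 + d) = -10 + d)
y(11)*J(-1, 7) - 61 = (-10 + 11)*(-2*(-1)**2) - 61 = 1*(-2*1) - 61 = 1*(-2) - 61 = -2 - 61 = -63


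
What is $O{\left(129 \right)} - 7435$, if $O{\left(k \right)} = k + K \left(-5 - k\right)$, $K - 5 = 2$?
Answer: $-8244$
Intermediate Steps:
$K = 7$ ($K = 5 + 2 = 7$)
$O{\left(k \right)} = -35 - 6 k$ ($O{\left(k \right)} = k + 7 \left(-5 - k\right) = k - \left(35 + 7 k\right) = -35 - 6 k$)
$O{\left(129 \right)} - 7435 = \left(-35 - 774\right) - 7435 = -809 - 7435 = -8244$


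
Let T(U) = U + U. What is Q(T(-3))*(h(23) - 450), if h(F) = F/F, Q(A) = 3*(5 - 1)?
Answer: -5388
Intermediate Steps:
T(U) = 2*U
Q(A) = 12 (Q(A) = 3*4 = 12)
h(F) = 1
Q(T(-3))*(h(23) - 450) = 12*(1 - 450) = 12*(-449) = -5388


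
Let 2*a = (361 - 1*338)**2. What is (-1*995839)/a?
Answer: -1991678/529 ≈ -3765.0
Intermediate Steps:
a = 529/2 (a = (361 - 1*338)**2/2 = (361 - 338)**2/2 = (1/2)*23**2 = (1/2)*529 = 529/2 ≈ 264.50)
(-1*995839)/a = (-1*995839)/(529/2) = -995839*2/529 = -1991678/529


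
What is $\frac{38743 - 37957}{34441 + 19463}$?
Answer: $\frac{131}{8984} \approx 0.014581$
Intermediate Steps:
$\frac{38743 - 37957}{34441 + 19463} = \frac{38743 - 37957}{53904} = \left(38743 - 37957\right) \frac{1}{53904} = 786 \cdot \frac{1}{53904} = \frac{131}{8984}$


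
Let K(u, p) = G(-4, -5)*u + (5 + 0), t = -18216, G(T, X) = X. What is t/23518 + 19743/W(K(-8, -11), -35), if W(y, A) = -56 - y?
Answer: -21188895/107969 ≈ -196.25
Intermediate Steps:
K(u, p) = 5 - 5*u (K(u, p) = -5*u + (5 + 0) = -5*u + 5 = 5 - 5*u)
t/23518 + 19743/W(K(-8, -11), -35) = -18216/23518 + 19743/(-56 - (5 - 5*(-8))) = -18216*1/23518 + 19743/(-56 - (5 + 40)) = -828/1069 + 19743/(-56 - 1*45) = -828/1069 + 19743/(-56 - 45) = -828/1069 + 19743/(-101) = -828/1069 + 19743*(-1/101) = -828/1069 - 19743/101 = -21188895/107969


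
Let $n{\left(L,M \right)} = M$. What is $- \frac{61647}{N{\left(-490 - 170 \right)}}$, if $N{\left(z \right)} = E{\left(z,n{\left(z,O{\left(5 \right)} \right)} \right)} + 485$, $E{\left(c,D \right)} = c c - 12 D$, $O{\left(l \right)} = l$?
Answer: $- \frac{61647}{436025} \approx -0.14138$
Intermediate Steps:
$E{\left(c,D \right)} = c^{2} - 12 D$
$N{\left(z \right)} = 425 + z^{2}$ ($N{\left(z \right)} = \left(z^{2} - 60\right) + 485 = \left(-60 + z^{2}\right) + 485 = 425 + z^{2}$)
$- \frac{61647}{N{\left(-490 - 170 \right)}} = - \frac{61647}{425 + \left(-490 - 170\right)^{2}} = - \frac{61647}{425 + \left(-660\right)^{2}} = - \frac{61647}{425 + 435600} = - \frac{61647}{436025}$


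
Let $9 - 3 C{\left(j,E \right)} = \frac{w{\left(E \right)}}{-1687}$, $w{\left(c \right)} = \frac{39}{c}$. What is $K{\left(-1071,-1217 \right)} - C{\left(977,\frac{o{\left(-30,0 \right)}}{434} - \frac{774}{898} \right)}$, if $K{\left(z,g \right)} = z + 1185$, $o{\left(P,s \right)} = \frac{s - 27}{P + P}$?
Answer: $\frac{89760026249}{808583679} \approx 111.01$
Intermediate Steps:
$o{\left(P,s \right)} = \frac{-27 + s}{2 P}$
$K{\left(z,g \right)} = 1185 + z$
$C{\left(j,E \right)} = 3 + \frac{13}{1687 E}$ ($C{\left(j,E \right)} = 3 - \frac{\frac{39}{E} \frac{1}{-1687}}{3} = 3 - \frac{\frac{39}{E} \left(- \frac{1}{1687}\right)}{3} = 3 - \frac{\left(- \frac{39}{1687}\right) \frac{1}{E}}{3} = 3 + \frac{13}{1687 E}$)
$K{\left(-1071,-1217 \right)} - C{\left(977,\frac{o{\left(-30,0 \right)}}{434} - \frac{774}{898} \right)} = \left(1185 - 1071\right) - \left(3 + \frac{13}{1687 \left(\frac{\frac{1}{2} \frac{1}{-30} \left(-27 + 0\right)}{434} - \frac{774}{898}\right)}\right) = 114 - \left(3 + \frac{13}{1687 \left(\frac{1}{2} \left(- \frac{1}{30}\right) \left(-27\right) \frac{1}{434} - \frac{387}{449}\right)}\right) = 114 - \left(3 + \frac{13}{1687 \left(\frac{9}{20} \cdot \frac{1}{434} - \frac{387}{449}\right)}\right) = 114 - \left(3 + \frac{13}{1687 \left(\frac{9}{8680} - \frac{387}{449}\right)}\right) = 114 - \left(3 + \frac{13}{1687 \left(- \frac{3355119}{3897320}\right)}\right) = 114 - \left(3 + \frac{13}{1687} \left(- \frac{3897320}{3355119}\right)\right) = 114 - \left(3 - \frac{7237880}{808583679}\right) = 114 - \frac{2418513157}{808583679} = \frac{89760026249}{808583679}$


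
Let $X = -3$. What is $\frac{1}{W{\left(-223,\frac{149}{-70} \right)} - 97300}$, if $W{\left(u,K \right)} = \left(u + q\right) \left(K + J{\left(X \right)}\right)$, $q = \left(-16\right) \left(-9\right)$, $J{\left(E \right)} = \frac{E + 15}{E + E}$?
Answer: $- \frac{70}{6788169} \approx -1.0312 \cdot 10^{-5}$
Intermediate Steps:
$J{\left(E \right)} = \frac{15 + E}{2 E}$
$q = 144$
$W{\left(u,K \right)} = \left(-2 + K\right) \left(144 + u\right)$ ($W{\left(u,K \right)} = \left(u + 144\right) \left(K + \frac{15 - 3}{2 \left(-3\right)}\right) = \left(144 + u\right) \left(K + \frac{1}{2} \left(- \frac{1}{3}\right) 12\right) = \left(144 + u\right) \left(K - 2\right) = \left(144 + u\right) \left(-2 + K\right) = \left(-2 + K\right) \left(144 + u\right)$)
$\frac{1}{W{\left(-223,\frac{149}{-70} \right)} - 97300} = \frac{1}{\left(-288 - -446 + 144 \frac{149}{-70} + \frac{149}{-70} \left(-223\right)\right) - 97300} = \frac{1}{\left(-288 + 446 + 144 \cdot 149 \left(- \frac{1}{70}\right) + 149 \left(- \frac{1}{70}\right) \left(-223\right)\right) - 97300} = \frac{1}{\left(-288 + 446 + 144 \left(- \frac{149}{70}\right) - - \frac{33227}{70}\right) - 97300} = \frac{1}{\left(-288 + 446 - \frac{10728}{35} + \frac{33227}{70}\right) - 97300} = \frac{1}{\frac{22831}{70} - 97300} = \frac{1}{- \frac{6788169}{70}} = - \frac{70}{6788169}$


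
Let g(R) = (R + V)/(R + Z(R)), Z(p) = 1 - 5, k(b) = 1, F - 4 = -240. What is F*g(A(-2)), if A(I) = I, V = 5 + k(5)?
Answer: 472/3 ≈ 157.33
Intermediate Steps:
F = -236 (F = 4 - 240 = -236)
Z(p) = -4
V = 6 (V = 5 + 1 = 6)
g(R) = (6 + R)/(-4 + R) (g(R) = (R + 6)/(R - 4) = (6 + R)/(-4 + R))
F*g(A(-2)) = -236*(6 - 2)/(-4 - 2) = -236*4/(-6) = -(-118)*4/3 = -236*(-⅔) = 472/3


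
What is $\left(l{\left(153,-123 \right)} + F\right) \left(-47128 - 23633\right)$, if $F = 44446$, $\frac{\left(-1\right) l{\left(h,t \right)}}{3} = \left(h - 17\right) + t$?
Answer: $-3142283727$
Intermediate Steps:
$l{\left(h,t \right)} = 51 - 3 h - 3 t$ ($l{\left(h,t \right)} = - 3 \left(\left(h - 17\right) + t\right) = - 3 \left(\left(-17 + h\right) + t\right) = - 3 \left(-17 + h + t\right) = 51 - 3 h - 3 t$)
$\left(l{\left(153,-123 \right)} + F\right) \left(-47128 - 23633\right) = \left(\left(51 - 459 - -369\right) + 44446\right) \left(-47128 - 23633\right) = \left(\left(51 - 459 + 369\right) + 44446\right) \left(-70761\right) = \left(-39 + 44446\right) \left(-70761\right) = 44407 \left(-70761\right) = -3142283727$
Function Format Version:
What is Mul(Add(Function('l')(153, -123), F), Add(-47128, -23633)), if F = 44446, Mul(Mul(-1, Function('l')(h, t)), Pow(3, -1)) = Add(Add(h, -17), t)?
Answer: -3142283727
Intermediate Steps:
Function('l')(h, t) = Add(51, Mul(-3, h), Mul(-3, t)) (Function('l')(h, t) = Mul(-3, Add(Add(h, -17), t)) = Mul(-3, Add(Add(-17, h), t)) = Mul(-3, Add(-17, h, t)) = Add(51, Mul(-3, h), Mul(-3, t)))
Mul(Add(Function('l')(153, -123), F), Add(-47128, -23633)) = Mul(Add(Add(51, Mul(-3, 153), Mul(-3, -123)), 44446), Add(-47128, -23633)) = Mul(Add(Add(51, -459, 369), 44446), -70761) = Mul(Add(-39, 44446), -70761) = Mul(44407, -70761) = -3142283727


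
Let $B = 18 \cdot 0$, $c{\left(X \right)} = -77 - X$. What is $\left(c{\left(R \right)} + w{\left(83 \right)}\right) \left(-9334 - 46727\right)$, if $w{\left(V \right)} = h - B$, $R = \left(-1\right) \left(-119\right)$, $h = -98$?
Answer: $16481934$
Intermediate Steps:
$R = 119$
$B = 0$
$w{\left(V \right)} = -98$ ($w{\left(V \right)} = -98 - 0 = -98 + 0 = -98$)
$\left(c{\left(R \right)} + w{\left(83 \right)}\right) \left(-9334 - 46727\right) = \left(\left(-77 - 119\right) - 98\right) \left(-9334 - 46727\right) = \left(\left(-77 - 119\right) - 98\right) \left(-56061\right) = \left(-196 - 98\right) \left(-56061\right) = \left(-294\right) \left(-56061\right) = 16481934$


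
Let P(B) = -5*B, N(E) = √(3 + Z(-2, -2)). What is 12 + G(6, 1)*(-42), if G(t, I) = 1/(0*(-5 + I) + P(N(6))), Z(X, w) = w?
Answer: 102/5 ≈ 20.400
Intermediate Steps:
N(E) = 1 (N(E) = √(3 - 2) = √1 = 1)
G(t, I) = -⅕ (G(t, I) = 1/(0*(-5 + I) - 5*1) = 1/(0 - 5) = 1/(-5) = -⅕)
12 + G(6, 1)*(-42) = 12 - ⅕*(-42) = 12 + 42/5 = 102/5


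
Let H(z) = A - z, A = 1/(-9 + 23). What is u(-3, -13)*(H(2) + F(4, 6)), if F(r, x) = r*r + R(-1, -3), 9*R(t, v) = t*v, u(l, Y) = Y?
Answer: -7865/42 ≈ -187.26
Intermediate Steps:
A = 1/14 ≈ 0.071429
R(t, v) = t*v/9 (R(t, v) = (t*v)/9 = t*v/9)
F(r, x) = ⅓ + r² (F(r, x) = r*r + (⅑)*(-1)*(-3) = r² + ⅓ = ⅓ + r²)
H(z) = 1/14 - z
u(-3, -13)*(H(2) + F(4, 6)) = -13*((1/14 - 1*2) + (⅓ + 4²)) = -13*((1/14 - 2) + (⅓ + 16)) = -13*(-27/14 + 49/3) = -13*605/42 = -7865/42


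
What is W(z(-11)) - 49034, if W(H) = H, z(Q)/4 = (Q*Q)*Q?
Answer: -54358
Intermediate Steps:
z(Q) = 4*Q³ (z(Q) = 4*((Q*Q)*Q) = 4*(Q²*Q) = 4*Q³)
W(z(-11)) - 49034 = 4*(-11)³ - 49034 = 4*(-1331) - 49034 = -5324 - 49034 = -54358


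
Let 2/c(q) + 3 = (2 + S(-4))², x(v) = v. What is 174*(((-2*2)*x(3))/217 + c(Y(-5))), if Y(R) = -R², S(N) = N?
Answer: 73428/217 ≈ 338.38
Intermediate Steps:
c(q) = 2 (c(q) = 2/(-3 + (2 - 4)²) = 2/(-3 + (-2)²) = 2/(-3 + 4) = 2/1 = 2*1 = 2)
174*(((-2*2)*x(3))/217 + c(Y(-5))) = 174*((-2*2*3)/217 + 2) = 174*(-4*3*(1/217) + 2) = 174*(-12*1/217 + 2) = 174*(-12/217 + 2) = 174*(422/217) = 73428/217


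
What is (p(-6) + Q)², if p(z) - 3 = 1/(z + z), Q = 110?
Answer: 1836025/144 ≈ 12750.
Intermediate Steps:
p(z) = 3 + 1/(2*z) (p(z) = 3 + 1/(z + z) = 3 + 1/(2*z))
(p(-6) + Q)² = ((3 + (½)/(-6)) + 110)² = ((3 + (½)*(-⅙)) + 110)² = ((3 - 1/12) + 110)² = (35/12 + 110)² = (1355/12)² = 1836025/144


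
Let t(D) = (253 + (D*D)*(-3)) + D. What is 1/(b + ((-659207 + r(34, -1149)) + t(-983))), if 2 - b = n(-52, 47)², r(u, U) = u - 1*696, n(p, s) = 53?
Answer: -1/3562273 ≈ -2.8072e-7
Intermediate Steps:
r(u, U) = -696 + u (r(u, U) = u - 696 = -696 + u)
t(D) = 253 + D - 3*D² (t(D) = (253 + D²*(-3)) + D = (253 - 3*D²) + D = 253 + D - 3*D²)
b = -2807 (b = 2 - 1*53² = 2 - 1*2809 = 2 - 2809 = -2807)
1/(b + ((-659207 + r(34, -1149)) + t(-983))) = 1/(-2807 + ((-659207 + (-696 + 34)) + (253 - 983 - 3*(-983)²))) = 1/(-2807 + ((-659207 - 662) + (253 - 983 - 3*966289))) = 1/(-2807 + (-659869 + (253 - 983 - 2898867))) = 1/(-2807 + (-659869 - 2899597)) = 1/(-2807 - 3559466) = 1/(-3562273) = -1/3562273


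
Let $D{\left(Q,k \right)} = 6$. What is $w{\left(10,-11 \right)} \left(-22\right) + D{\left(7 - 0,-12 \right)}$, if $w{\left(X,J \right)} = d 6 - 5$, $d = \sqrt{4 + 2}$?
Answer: $116 - 132 \sqrt{6} \approx -207.33$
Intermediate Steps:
$d = \sqrt{6} \approx 2.4495$
$w{\left(X,J \right)} = -5 + 6 \sqrt{6}$ ($w{\left(X,J \right)} = \sqrt{6} \cdot 6 - 5 = 6 \sqrt{6} - 5 = -5 + 6 \sqrt{6}$)
$w{\left(10,-11 \right)} \left(-22\right) + D{\left(7 - 0,-12 \right)} = \left(-5 + 6 \sqrt{6}\right) \left(-22\right) + 6 = \left(110 - 132 \sqrt{6}\right) + 6 = 116 - 132 \sqrt{6}$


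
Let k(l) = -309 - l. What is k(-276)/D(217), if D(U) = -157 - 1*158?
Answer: 11/105 ≈ 0.10476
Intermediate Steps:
D(U) = -315 (D(U) = -157 - 158 = -315)
k(-276)/D(217) = (-309 - 1*(-276))/(-315) = (-309 + 276)*(-1/315) = -33*(-1/315) = 11/105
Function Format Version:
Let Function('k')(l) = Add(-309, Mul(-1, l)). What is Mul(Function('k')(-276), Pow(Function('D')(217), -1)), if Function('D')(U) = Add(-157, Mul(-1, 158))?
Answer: Rational(11, 105) ≈ 0.10476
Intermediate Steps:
Function('D')(U) = -315 (Function('D')(U) = Add(-157, -158) = -315)
Mul(Function('k')(-276), Pow(Function('D')(217), -1)) = Mul(Add(-309, Mul(-1, -276)), Pow(-315, -1)) = Mul(Add(-309, 276), Rational(-1, 315)) = Mul(-33, Rational(-1, 315)) = Rational(11, 105)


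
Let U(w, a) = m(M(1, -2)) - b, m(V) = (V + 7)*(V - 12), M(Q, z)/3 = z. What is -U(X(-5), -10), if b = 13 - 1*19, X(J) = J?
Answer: 12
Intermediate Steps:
M(Q, z) = 3*z
m(V) = (-12 + V)*(7 + V) (m(V) = (7 + V)*(-12 + V) = (-12 + V)*(7 + V))
b = -6 (b = 13 - 19 = -6)
U(w, a) = -12 (U(w, a) = (-84 + (3*(-2))² - 15*(-2)) - 1*(-6) = (-84 + (-6)² - 5*(-6)) + 6 = (-84 + 36 + 30) + 6 = -18 + 6 = -12)
-U(X(-5), -10) = -1*(-12) = 12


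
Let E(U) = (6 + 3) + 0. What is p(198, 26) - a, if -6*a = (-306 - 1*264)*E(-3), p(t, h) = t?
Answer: -657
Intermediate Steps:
E(U) = 9 (E(U) = 9 + 0 = 9)
a = 855 (a = -(-306 - 1*264)*9/6 = -(-306 - 264)*9/6 = -(-95)*9 = -⅙*(-5130) = 855)
p(198, 26) - a = 198 - 1*855 = 198 - 855 = -657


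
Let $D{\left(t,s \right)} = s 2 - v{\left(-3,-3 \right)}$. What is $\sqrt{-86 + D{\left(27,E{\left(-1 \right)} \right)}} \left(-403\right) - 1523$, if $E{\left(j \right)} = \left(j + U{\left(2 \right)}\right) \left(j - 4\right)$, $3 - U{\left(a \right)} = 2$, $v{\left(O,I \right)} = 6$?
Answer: $-1523 - 806 i \sqrt{23} \approx -1523.0 - 3865.4 i$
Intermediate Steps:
$U{\left(a \right)} = 1$ ($U{\left(a \right)} = 3 - 2 = 1$)
$E{\left(j \right)} = \left(1 + j\right) \left(-4 + j\right)$ ($E{\left(j \right)} = \left(j + 1\right) \left(j - 4\right) = \left(1 + j\right) \left(-4 + j\right)$)
$D{\left(t,s \right)} = -6 + 2 s$ ($D{\left(t,s \right)} = s 2 - 6 = 2 s - 6 = -6 + 2 s$)
$\sqrt{-86 + D{\left(27,E{\left(-1 \right)} \right)}} \left(-403\right) - 1523 = \sqrt{-86 - \left(6 - 2 \left(-4 + \left(-1\right)^{2} - -3\right)\right)} \left(-403\right) - 1523 = \sqrt{-86 - \left(6 - 2 \left(-4 + 1 + 3\right)\right)} \left(-403\right) - 1523 = \sqrt{-86 + \left(-6 + 2 \cdot 0\right)} \left(-403\right) - 1523 = \sqrt{-86 + \left(-6 + 0\right)} \left(-403\right) - 1523 = \sqrt{-86 - 6} \left(-403\right) - 1523 = \sqrt{-92} \left(-403\right) - 1523 = 2 i \sqrt{23} \left(-403\right) - 1523 = - 806 i \sqrt{23} - 1523 = -1523 - 806 i \sqrt{23}$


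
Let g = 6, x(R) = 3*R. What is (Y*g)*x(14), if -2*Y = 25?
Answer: -3150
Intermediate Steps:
Y = -25/2 (Y = -1/2*25 = -25/2 ≈ -12.500)
(Y*g)*x(14) = (-25/2*6)*(3*14) = -75*42 = -3150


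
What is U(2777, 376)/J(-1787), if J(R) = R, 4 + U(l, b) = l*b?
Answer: -1044148/1787 ≈ -584.30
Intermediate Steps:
U(l, b) = -4 + b*l (U(l, b) = -4 + l*b = -4 + b*l)
U(2777, 376)/J(-1787) = (-4 + 376*2777)/(-1787) = (-4 + 1044152)*(-1/1787) = 1044148*(-1/1787) = -1044148/1787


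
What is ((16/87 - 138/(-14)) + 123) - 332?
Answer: -121166/609 ≈ -198.96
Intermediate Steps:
((16/87 - 138/(-14)) + 123) - 332 = ((16*(1/87) - 138*(-1/14)) + 123) - 332 = ((16/87 + 69/7) + 123) - 332 = (6115/609 + 123) - 332 = 81022/609 - 332 = -121166/609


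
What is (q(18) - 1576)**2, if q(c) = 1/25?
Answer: 1552281201/625 ≈ 2.4836e+6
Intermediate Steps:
q(c) = 1/25
(q(18) - 1576)**2 = (1/25 - 1576)**2 = (-39399/25)**2 = 1552281201/625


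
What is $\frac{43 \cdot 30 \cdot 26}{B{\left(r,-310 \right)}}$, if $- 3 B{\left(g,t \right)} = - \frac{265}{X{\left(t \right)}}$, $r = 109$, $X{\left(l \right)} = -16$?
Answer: $- \frac{321984}{53} \approx -6075.2$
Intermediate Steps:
$B{\left(g,t \right)} = - \frac{265}{48}$ ($B{\left(g,t \right)} = - \frac{\left(-265\right) \frac{1}{-16}}{3} = - \frac{\left(-265\right) \left(- \frac{1}{16}\right)}{3} = \left(- \frac{1}{3}\right) \frac{265}{16} = - \frac{265}{48}$)
$\frac{43 \cdot 30 \cdot 26}{B{\left(r,-310 \right)}} = \frac{43 \cdot 30 \cdot 26}{- \frac{265}{48}} = 1290 \cdot 26 \left(- \frac{48}{265}\right) = 33540 \left(- \frac{48}{265}\right) = - \frac{321984}{53}$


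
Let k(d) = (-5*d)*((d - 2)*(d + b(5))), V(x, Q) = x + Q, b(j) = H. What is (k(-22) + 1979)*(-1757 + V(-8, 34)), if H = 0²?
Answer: -103962129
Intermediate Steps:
H = 0
b(j) = 0
V(x, Q) = Q + x
k(d) = -5*d²*(-2 + d) (k(d) = (-5*d)*((d - 2)*(d + 0)) = (-5*d)*((-2 + d)*d) = (-5*d)*(d*(-2 + d)) = -5*d²*(-2 + d))
(k(-22) + 1979)*(-1757 + V(-8, 34)) = (5*(-22)²*(2 - 1*(-22)) + 1979)*(-1757 + (34 - 8)) = (5*484*(2 + 22) + 1979)*(-1757 + 26) = (5*484*24 + 1979)*(-1731) = (58080 + 1979)*(-1731) = 60059*(-1731) = -103962129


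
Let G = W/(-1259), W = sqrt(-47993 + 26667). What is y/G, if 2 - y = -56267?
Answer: 70842671*I*sqrt(21326)/21326 ≈ 4.8511e+5*I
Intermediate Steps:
W = I*sqrt(21326) (W = sqrt(-21326) = I*sqrt(21326) ≈ 146.03*I)
y = 56269 (y = 2 - 1*(-56267) = 2 + 56267 = 56269)
G = -I*sqrt(21326)/1259 (G = (I*sqrt(21326))/(-1259) = (I*sqrt(21326))*(-1/1259) = -I*sqrt(21326)/1259 ≈ -0.11599*I)
y/G = 56269/((-I*sqrt(21326)/1259)) = 56269*(1259*I*sqrt(21326)/21326) = 70842671*I*sqrt(21326)/21326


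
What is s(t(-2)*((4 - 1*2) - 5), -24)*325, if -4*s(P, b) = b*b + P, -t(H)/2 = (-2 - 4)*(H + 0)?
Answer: -52650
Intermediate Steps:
t(H) = 12*H (t(H) = -2*(-2 - 4)*(H + 0) = -(-12)*H = 12*H)
s(P, b) = -P/4 - b²/4 (s(P, b) = -(b*b + P)/4 = -(b² + P)/4 = -(P + b²)/4 = -P/4 - b²/4)
s(t(-2)*((4 - 1*2) - 5), -24)*325 = (-12*(-2)*((4 - 1*2) - 5)/4 - ¼*(-24)²)*325 = (-(-6)*((4 - 2) - 5) - ¼*576)*325 = (-(-6)*(2 - 5) - 144)*325 = (-(-6)*(-3) - 144)*325 = (-¼*72 - 144)*325 = (-18 - 144)*325 = -162*325 = -52650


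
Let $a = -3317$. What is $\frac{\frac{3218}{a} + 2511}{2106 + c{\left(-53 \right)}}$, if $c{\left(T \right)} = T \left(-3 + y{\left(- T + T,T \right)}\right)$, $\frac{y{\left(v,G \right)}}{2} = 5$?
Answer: $\frac{8325769}{5754995} \approx 1.4467$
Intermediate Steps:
$y{\left(v,G \right)} = 10$ ($y{\left(v,G \right)} = 2 \cdot 5 = 10$)
$c{\left(T \right)} = 7 T$ ($c{\left(T \right)} = T \left(-3 + 10\right) = T 7 = 7 T$)
$\frac{\frac{3218}{a} + 2511}{2106 + c{\left(-53 \right)}} = \frac{\frac{3218}{-3317} + 2511}{2106 + 7 \left(-53\right)} = \frac{3218 \left(- \frac{1}{3317}\right) + 2511}{2106 - 371} = \frac{- \frac{3218}{3317} + 2511}{1735} = \frac{8325769}{3317} \cdot \frac{1}{1735} = \frac{8325769}{5754995}$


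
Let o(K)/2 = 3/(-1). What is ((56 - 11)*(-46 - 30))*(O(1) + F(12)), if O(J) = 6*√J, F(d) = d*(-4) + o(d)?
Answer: 164160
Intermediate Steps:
o(K) = -6 (o(K) = 2*(3/(-1)) = 2*(3*(-1)) = 2*(-3) = -6)
F(d) = -6 - 4*d (F(d) = d*(-4) - 6 = -4*d - 6 = -6 - 4*d)
((56 - 11)*(-46 - 30))*(O(1) + F(12)) = ((56 - 11)*(-46 - 30))*(6*√1 + (-6 - 4*12)) = (45*(-76))*(6*1 + (-6 - 48)) = -3420*(6 - 54) = -3420*(-48) = 164160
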